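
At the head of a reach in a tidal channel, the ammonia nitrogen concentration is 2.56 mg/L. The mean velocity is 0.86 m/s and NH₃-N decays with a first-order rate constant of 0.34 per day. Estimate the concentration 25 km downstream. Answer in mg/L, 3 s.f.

2.28 mg/L

Travel time t = 25 km / 0.86 m/s = 2.5e+04/0.86 = 2.907e+04 s = 0.3365 d.
First-order decay: C = 2.56·exp(−0.34·0.3365) = 2.56·0.8919 = 2.283 mg/L.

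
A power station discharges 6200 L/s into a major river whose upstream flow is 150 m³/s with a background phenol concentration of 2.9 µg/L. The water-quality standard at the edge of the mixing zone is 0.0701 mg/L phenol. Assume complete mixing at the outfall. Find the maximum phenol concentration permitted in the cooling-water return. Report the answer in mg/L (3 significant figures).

1.70 mg/L

6200 L/s = 6.2 m³/s.
2.9 µg/L = 0.0029 mg/L.
Mass balance: 0.0701·156.2 = 6.2·Cₑ + 150·0.0029.
Cₑ = (10.95 − 0.435) / 6.2 = 1.696 mg/L.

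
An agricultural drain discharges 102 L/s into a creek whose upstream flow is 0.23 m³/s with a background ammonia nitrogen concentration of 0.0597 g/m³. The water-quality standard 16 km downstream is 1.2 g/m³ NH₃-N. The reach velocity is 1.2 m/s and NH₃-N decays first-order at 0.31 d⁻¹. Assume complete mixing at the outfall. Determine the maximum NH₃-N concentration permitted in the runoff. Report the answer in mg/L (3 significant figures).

3.96 mg/L

102 L/s = 0.102 m³/s.
Travel time to the compliance point: t = 1.6e+04/1.2 = 1.333e+04 s = 0.1543 d; decay factor exp(−0.31·0.1543) = 0.9533.
So the concentration just after mixing may be at most 1.2/0.9533 = 1.259 mg/L.
Mass balance: 1.259·0.332 = 0.102·Cₑ + 0.23·0.0597.
Cₑ = (0.4179 − 0.01373) / 0.102 = 3.963 mg/L.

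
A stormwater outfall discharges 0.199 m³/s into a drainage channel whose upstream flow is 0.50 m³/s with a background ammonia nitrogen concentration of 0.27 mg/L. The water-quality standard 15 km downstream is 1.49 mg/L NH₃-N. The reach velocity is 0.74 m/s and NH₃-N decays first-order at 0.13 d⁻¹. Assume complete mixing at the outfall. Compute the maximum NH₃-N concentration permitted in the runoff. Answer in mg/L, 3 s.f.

4.72 mg/L

Travel time to the compliance point: t = 1.5e+04/0.74 = 2.027e+04 s = 0.2346 d; decay factor exp(−0.13·0.2346) = 0.97.
So the concentration just after mixing may be at most 1.49/0.97 = 1.536 mg/L.
Mass balance: 1.536·0.699 = 0.199·Cₑ + 0.5·0.27.
Cₑ = (1.074 − 0.135) / 0.199 = 4.717 mg/L.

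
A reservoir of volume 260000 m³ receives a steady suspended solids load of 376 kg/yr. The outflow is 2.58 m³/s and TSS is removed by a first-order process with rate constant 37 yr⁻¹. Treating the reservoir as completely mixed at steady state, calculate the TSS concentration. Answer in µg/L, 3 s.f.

Outflow Q = 2.58 m³/s × 3.156e+07 s/yr = 8.142e+07 m³/yr.
Steady-state CSTR mass balance: W = Q·C + k·V·C, so C = W/(Q + kV).
Q + kV = 8.142e+07 + 37·260000 = 9.104e+07 m³/yr.
C = 376/9.104e+07 = 4.13e-06 kg/m³ = 0.00413 mg/L = 4.13 µg/L.

4.13 µg/L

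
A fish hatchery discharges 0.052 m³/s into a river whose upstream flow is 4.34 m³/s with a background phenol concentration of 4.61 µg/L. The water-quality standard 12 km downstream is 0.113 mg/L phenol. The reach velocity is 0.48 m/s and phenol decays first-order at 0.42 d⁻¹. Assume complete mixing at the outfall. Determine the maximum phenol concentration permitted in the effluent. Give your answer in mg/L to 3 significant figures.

10.4 mg/L

4.61 µg/L = 0.00461 mg/L.
Travel time to the compliance point: t = 1.2e+04/0.48 = 2.5e+04 s = 0.2894 d; decay factor exp(−0.42·0.2894) = 0.8856.
So the concentration just after mixing may be at most 0.113/0.8856 = 0.1276 mg/L.
Mass balance: 0.1276·4.392 = 0.052·Cₑ + 4.34·0.00461.
Cₑ = (0.5604 − 0.02001) / 0.052 = 10.39 mg/L.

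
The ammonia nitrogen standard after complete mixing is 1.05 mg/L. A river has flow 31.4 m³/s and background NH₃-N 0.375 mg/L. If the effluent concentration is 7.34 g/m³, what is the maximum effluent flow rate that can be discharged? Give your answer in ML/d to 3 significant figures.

Mass balance at complete mixing: C_std·(Q_w + Q_r) = Q_w·C_e + Q_r·C_b.
Rearranging, Q_w = Q_r·(C_std − C_b)/(C_e − C_std) = 31.4·(1.05 − 0.375) / (7.34 − 1.05) = 3.37 m³/s.
= 291.1 ML/d.

291 ML/d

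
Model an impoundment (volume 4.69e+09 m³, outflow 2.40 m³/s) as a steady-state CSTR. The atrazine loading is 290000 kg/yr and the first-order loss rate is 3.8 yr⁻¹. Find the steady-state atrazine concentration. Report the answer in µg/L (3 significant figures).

16.2 µg/L

Outflow Q = 2.40 m³/s × 3.156e+07 s/yr = 7.574e+07 m³/yr.
Steady-state CSTR mass balance: W = Q·C + k·V·C, so C = W/(Q + kV).
Q + kV = 7.574e+07 + 3.8·4.69e+09 = 1.79e+10 m³/yr.
C = 290000/1.79e+10 = 1.62e-05 kg/m³ = 0.0162 mg/L = 16.2 µg/L.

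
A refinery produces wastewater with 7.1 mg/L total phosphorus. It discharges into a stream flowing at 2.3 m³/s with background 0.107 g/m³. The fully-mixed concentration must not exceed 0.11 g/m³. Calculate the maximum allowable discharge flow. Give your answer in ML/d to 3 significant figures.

Mass balance at complete mixing: C_std·(Q_w + Q_r) = Q_w·C_e + Q_r·C_b.
Rearranging, Q_w = Q_r·(C_std − C_b)/(C_e − C_std) = 2.3·(0.11 − 0.107) / (7.1 − 0.11) = 0.0009871 m³/s.
= 0.08529 ML/d.

0.0853 ML/d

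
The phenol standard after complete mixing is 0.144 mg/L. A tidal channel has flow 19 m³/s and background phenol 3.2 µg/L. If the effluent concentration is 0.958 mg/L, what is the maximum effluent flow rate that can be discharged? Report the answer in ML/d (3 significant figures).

3.2 µg/L = 0.0032 mg/L.
Mass balance at complete mixing: C_std·(Q_w + Q_r) = Q_w·C_e + Q_r·C_b.
Rearranging, Q_w = Q_r·(C_std − C_b)/(C_e − C_std) = 19·(0.144 − 0.0032) / (0.958 − 0.144) = 3.286 m³/s.
= 284 ML/d.

284 ML/d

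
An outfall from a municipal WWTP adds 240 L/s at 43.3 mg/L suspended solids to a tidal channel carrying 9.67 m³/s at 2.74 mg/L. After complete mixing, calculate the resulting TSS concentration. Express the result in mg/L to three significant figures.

240 L/s = 0.24 m³/s.
By mass balance at complete mixing, C = (0.24·43.3 + 9.67·2.74) / (0.24 + 9.67) = 36.89/9.91 = 3.722 mg/L.

3.72 mg/L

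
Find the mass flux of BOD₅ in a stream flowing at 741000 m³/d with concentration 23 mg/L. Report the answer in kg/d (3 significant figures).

17000 kg/d

741000 m³/d = 8.576 m³/s.
Mass flux = Q·C = 8.576 m³/s × 23 g/m³ = 197.3 g/s.
= 197.3 g/s × 86.4 = 1.704e+04 kg/d.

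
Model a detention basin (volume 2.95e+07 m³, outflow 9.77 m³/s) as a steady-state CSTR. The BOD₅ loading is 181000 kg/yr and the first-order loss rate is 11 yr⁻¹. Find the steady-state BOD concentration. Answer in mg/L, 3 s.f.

0.286 mg/L

Outflow Q = 9.77 m³/s × 3.156e+07 s/yr = 3.083e+08 m³/yr.
Steady-state CSTR mass balance: W = Q·C + k·V·C, so C = W/(Q + kV).
Q + kV = 3.083e+08 + 11·2.95e+07 = 6.328e+08 m³/yr.
C = 181000/6.328e+08 = 0.000286 kg/m³ = 0.286 mg/L.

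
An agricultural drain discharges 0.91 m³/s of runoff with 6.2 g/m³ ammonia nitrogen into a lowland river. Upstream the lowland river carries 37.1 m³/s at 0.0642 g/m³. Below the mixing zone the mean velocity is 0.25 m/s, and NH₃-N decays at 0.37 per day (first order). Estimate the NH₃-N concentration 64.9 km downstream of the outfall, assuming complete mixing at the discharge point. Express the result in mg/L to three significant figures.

After complete mixing, C₀ = (0.91·6.2 + 37.1·0.0642) / 38.01 = 0.2111 mg/L.
Travel time t = 6.49e+04 m / 0.25 m/s = 2.596e+05 s = 3.005 d.
C = 0.2111·exp(−0.37·3.005) = 0.2111·0.329 = 0.06945 mg/L.

0.0695 mg/L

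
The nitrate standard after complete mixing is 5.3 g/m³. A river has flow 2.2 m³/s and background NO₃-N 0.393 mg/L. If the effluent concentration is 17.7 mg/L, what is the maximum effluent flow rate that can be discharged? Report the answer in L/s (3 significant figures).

Mass balance at complete mixing: C_std·(Q_w + Q_r) = Q_w·C_e + Q_r·C_b.
Rearranging, Q_w = Q_r·(C_std − C_b)/(C_e − C_std) = 2.2·(5.3 − 0.393) / (17.7 − 5.3) = 0.8706 m³/s.
= 870.6 L/s.

871 L/s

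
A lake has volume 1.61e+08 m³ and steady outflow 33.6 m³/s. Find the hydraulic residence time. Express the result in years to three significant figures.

0.152 yr

Q = 33.6 m³/s × 3.156e+07 s/yr = 1.06e+09 m³/yr.
Hydraulic residence time τ = V/Q = 1.61e+08/1.06e+09 = 0.1518 yr.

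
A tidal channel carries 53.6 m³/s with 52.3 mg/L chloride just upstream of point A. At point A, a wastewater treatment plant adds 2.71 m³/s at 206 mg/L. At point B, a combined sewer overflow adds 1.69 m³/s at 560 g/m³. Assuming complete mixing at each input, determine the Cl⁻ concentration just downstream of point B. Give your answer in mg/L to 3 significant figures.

74.3 mg/L

After input A: C = (53.6·52.3 + 2.71·206) / 56.31 = 59.7 mg/L.
After input B: C = (56.31·59.7 + 1.69·560) / 58 = 74.27 mg/L.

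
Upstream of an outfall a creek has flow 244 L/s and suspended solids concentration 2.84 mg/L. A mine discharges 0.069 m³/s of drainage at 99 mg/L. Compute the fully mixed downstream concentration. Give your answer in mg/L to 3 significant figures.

244 L/s = 0.244 m³/s.
Flow-weighted mixing gives C = (0.069·99 + 0.244·2.84) / (0.069 + 0.244) = 7.524/0.313 = 24.04 mg/L.

24.0 mg/L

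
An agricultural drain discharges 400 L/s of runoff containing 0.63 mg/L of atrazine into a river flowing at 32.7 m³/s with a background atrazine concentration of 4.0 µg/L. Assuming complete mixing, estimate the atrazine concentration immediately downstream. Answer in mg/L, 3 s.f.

0.0116 mg/L

400 L/s = 0.4 m³/s.
4.0 µg/L = 0.004 mg/L.
Conservation of mass across the mixing zone: C = (0.4·0.63 + 32.7·0.004) / (0.4 + 32.7) = 0.3828/33.1 = 0.01156 mg/L.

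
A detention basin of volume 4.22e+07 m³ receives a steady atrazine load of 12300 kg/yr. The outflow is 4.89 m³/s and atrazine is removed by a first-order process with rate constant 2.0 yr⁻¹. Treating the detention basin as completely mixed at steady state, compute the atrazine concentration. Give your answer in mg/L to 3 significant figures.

0.0515 mg/L

Outflow Q = 4.89 m³/s × 3.156e+07 s/yr = 1.543e+08 m³/yr.
Steady-state CSTR mass balance: W = Q·C + k·V·C, so C = W/(Q + kV).
Q + kV = 1.543e+08 + 2.0·4.22e+07 = 2.387e+08 m³/yr.
C = 12300/2.387e+08 = 5.153e-05 kg/m³ = 0.05153 mg/L.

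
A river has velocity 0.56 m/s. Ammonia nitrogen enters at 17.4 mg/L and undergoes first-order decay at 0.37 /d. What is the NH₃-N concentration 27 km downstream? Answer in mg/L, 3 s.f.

Travel time t = 27 km / 0.56 m/s = 2.7e+04/0.56 = 4.821e+04 s = 0.558 d.
First-order decay: C = 17.4·exp(−0.37·0.558) = 17.4·0.8134 = 14.15 mg/L.

14.2 mg/L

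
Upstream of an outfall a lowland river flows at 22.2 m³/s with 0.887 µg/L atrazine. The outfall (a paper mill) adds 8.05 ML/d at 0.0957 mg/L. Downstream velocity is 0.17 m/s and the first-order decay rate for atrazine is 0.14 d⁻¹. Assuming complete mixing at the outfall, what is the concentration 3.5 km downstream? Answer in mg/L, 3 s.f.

8.05 ML/d = 0.09317 m³/s.
0.887 µg/L = 0.000887 mg/L.
After complete mixing, C₀ = (0.09317·0.0957 + 22.2·0.000887) / 22.29 = 0.001283 mg/L.
Travel time t = 3500 m / 0.17 m/s = 2.059e+04 s = 0.2383 d.
C = 0.001283·exp(−0.14·0.2383) = 0.001283·0.9672 = 0.001241 mg/L.

0.00124 mg/L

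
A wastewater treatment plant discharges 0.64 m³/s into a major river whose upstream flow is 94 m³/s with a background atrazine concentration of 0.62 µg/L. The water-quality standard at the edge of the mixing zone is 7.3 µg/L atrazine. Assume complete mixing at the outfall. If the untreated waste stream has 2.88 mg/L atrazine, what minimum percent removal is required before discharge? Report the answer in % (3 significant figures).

65.7 %

0.62 µg/L = 0.00062 mg/L.
7.3 µg/L = 0.0073 mg/L.
Mass balance: 0.0073·94.64 = 0.64·Cₑ + 94·0.00062.
Cₑ = (0.6909 − 0.05828) / 0.64 = 0.9884 mg/L.
Required removal = 1 − 0.9884/2.88 = 65.68 %.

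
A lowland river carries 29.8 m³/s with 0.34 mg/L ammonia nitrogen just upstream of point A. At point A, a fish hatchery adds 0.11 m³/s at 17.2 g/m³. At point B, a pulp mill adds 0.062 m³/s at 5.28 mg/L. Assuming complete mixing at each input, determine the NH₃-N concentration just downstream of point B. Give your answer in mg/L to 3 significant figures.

After input A: C = (29.8·0.34 + 0.11·17.2) / 29.91 = 0.402 mg/L.
After input B: C = (29.91·0.402 + 0.062·5.28) / 29.97 = 0.4121 mg/L.

0.412 mg/L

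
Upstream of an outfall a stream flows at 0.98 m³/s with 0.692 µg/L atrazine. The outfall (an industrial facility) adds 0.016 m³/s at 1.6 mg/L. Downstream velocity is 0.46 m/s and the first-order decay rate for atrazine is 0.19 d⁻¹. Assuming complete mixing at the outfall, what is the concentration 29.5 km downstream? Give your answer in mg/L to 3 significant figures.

0.0229 mg/L

0.692 µg/L = 0.000692 mg/L.
After complete mixing, C₀ = (0.016·1.6 + 0.98·0.000692) / 0.996 = 0.02638 mg/L.
Travel time t = 2.95e+04 m / 0.46 m/s = 6.413e+04 s = 0.7423 d.
C = 0.02638·exp(−0.19·0.7423) = 0.02638·0.8685 = 0.02291 mg/L.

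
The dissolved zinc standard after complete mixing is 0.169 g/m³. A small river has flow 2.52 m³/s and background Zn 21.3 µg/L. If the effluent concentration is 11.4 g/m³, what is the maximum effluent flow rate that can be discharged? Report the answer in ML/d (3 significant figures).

2.86 ML/d

21.3 µg/L = 0.0213 mg/L.
Mass balance at complete mixing: C_std·(Q_w + Q_r) = Q_w·C_e + Q_r·C_b.
Rearranging, Q_w = Q_r·(C_std − C_b)/(C_e − C_std) = 2.52·(0.169 − 0.0213) / (11.4 − 0.169) = 0.03314 m³/s.
= 2.863 ML/d.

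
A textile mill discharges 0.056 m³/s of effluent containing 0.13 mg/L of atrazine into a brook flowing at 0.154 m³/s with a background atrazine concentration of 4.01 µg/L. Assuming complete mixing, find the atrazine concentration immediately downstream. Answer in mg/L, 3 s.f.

0.0376 mg/L

4.01 µg/L = 0.00401 mg/L.
Flow-weighted mixing gives C = (0.056·0.13 + 0.154·0.00401) / (0.056 + 0.154) = 0.007898/0.21 = 0.03761 mg/L.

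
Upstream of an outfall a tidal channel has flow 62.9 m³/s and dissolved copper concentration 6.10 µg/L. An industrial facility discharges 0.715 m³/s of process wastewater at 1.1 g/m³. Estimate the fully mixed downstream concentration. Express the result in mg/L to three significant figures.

0.0184 mg/L

6.10 µg/L = 0.0061 mg/L.
Flow-weighted mixing gives C = (0.715·1.1 + 62.9·0.0061) / (0.715 + 62.9) = 1.17/63.62 = 0.01839 mg/L.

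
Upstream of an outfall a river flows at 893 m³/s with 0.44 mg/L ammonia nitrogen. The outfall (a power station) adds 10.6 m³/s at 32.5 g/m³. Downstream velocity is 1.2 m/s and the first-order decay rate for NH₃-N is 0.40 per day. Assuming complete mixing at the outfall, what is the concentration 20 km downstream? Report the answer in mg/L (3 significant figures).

0.755 mg/L

After complete mixing, C₀ = (10.6·32.5 + 893·0.44) / 903.6 = 0.8161 mg/L.
Travel time t = 2e+04 m / 1.2 m/s = 1.667e+04 s = 0.1929 d.
C = 0.8161·exp(−0.40·0.1929) = 0.8161·0.9257 = 0.7555 mg/L.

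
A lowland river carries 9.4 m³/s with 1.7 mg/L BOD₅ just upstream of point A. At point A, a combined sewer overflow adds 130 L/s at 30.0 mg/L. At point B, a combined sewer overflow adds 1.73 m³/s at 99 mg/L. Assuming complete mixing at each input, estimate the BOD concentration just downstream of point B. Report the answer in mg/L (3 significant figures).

17.0 mg/L

130 L/s = 0.13 m³/s.
After input A: C = (9.4·1.7 + 0.13·30) / 9.53 = 2.086 mg/L.
After input B: C = (9.53·2.086 + 1.73·99) / 11.26 = 16.98 mg/L.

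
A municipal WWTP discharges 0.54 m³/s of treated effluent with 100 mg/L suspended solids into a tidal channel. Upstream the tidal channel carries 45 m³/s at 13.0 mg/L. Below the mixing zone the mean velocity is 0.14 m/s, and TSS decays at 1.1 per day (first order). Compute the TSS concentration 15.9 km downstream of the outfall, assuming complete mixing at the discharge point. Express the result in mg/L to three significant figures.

After complete mixing, C₀ = (0.54·100 + 45·13) / 45.54 = 14.03 mg/L.
Travel time t = 1.59e+04 m / 0.14 m/s = 1.136e+05 s = 1.314 d.
C = 14.03·exp(−1.1·1.314) = 14.03·0.2355 = 3.305 mg/L.

3.30 mg/L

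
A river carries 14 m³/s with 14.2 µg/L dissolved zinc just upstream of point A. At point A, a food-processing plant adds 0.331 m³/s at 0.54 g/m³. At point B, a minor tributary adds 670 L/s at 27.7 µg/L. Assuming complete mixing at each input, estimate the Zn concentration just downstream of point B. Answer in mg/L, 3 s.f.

14.2 µg/L = 0.0142 mg/L.
After input A: C = (14·0.0142 + 0.331·0.54) / 14.33 = 0.02634 mg/L.
670 L/s = 0.67 m³/s.
27.7 µg/L = 0.0277 mg/L.
After input B: C = (14.33·0.02634 + 0.67·0.0277) / 15 = 0.0264 mg/L.

0.0264 mg/L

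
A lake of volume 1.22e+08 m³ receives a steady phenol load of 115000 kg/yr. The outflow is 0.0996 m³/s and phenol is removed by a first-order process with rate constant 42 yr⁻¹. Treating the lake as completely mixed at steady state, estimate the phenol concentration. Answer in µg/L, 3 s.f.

22.4 µg/L

Outflow Q = 0.0996 m³/s × 3.156e+07 s/yr = 3.143e+06 m³/yr.
Steady-state CSTR mass balance: W = Q·C + k·V·C, so C = W/(Q + kV).
Q + kV = 3.143e+06 + 42·1.22e+08 = 5.127e+09 m³/yr.
C = 115000/5.127e+09 = 2.243e-05 kg/m³ = 0.02243 mg/L = 22.43 µg/L.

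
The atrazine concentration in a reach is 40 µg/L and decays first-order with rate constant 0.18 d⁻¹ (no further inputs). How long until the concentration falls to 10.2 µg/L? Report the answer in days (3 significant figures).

t = ln(C₀/C)/k = ln(40/10.2)/0.18 = 1.366/0.18 = 7.592 d.

7.59 d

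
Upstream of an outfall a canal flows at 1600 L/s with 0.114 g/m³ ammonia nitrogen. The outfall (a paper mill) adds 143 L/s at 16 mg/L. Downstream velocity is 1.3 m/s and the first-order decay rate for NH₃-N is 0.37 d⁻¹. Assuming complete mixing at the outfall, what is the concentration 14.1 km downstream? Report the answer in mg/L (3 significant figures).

1.35 mg/L

143 L/s = 0.143 m³/s.
1600 L/s = 1.6 m³/s.
After complete mixing, C₀ = (0.143·16 + 1.6·0.114) / 1.743 = 1.417 mg/L.
Travel time t = 1.41e+04 m / 1.3 m/s = 1.085e+04 s = 0.1255 d.
C = 1.417·exp(−0.37·0.1255) = 1.417·0.9546 = 1.353 mg/L.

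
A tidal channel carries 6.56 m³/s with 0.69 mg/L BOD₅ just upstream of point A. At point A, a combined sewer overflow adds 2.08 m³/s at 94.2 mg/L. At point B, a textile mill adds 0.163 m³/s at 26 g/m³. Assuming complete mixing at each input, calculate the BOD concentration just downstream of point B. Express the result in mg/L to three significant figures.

23.3 mg/L

After input A: C = (6.56·0.69 + 2.08·94.2) / 8.64 = 23.2 mg/L.
After input B: C = (8.64·23.2 + 0.163·26) / 8.803 = 23.25 mg/L.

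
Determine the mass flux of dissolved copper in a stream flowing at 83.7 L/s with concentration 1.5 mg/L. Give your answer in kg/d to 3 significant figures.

10.8 kg/d

83.7 L/s = 0.0837 m³/s.
Mass flux = Q·C = 0.0837 m³/s × 1.5 g/m³ = 0.1256 g/s.
= 0.1256 g/s × 86.4 = 10.85 kg/d.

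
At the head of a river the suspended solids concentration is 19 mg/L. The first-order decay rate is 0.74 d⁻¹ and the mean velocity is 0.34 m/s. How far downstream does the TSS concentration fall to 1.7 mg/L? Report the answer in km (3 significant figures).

95.8 km

From C = C₀·e^(−kt), t = ln(C₀/C)/k = ln(19/1.7)/0.74 = 2.414/0.74 = 3.262 d.
Distance = v·t = 0.34 m/s × 2.818e+05 s = 9.582e+04 m = 95.82 km.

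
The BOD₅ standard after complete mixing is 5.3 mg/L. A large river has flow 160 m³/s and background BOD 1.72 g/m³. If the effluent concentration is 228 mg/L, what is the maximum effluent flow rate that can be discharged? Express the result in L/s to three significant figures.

Mass balance at complete mixing: C_std·(Q_w + Q_r) = Q_w·C_e + Q_r·C_b.
Rearranging, Q_w = Q_r·(C_std − C_b)/(C_e − C_std) = 160·(5.3 − 1.72) / (228 − 5.3) = 2.572 m³/s.
= 2572 L/s.

2570 L/s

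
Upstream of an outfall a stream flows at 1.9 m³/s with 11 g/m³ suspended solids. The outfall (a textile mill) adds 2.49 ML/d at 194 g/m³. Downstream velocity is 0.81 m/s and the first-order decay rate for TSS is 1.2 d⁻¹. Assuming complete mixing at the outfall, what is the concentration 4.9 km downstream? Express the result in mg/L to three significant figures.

12.6 mg/L

2.49 ML/d = 0.02882 m³/s.
After complete mixing, C₀ = (0.02882·194 + 1.9·11) / 1.929 = 13.73 mg/L.
Travel time t = 4900 m / 0.81 m/s = 6049 s = 0.07002 d.
C = 13.73·exp(−1.2·0.07002) = 13.73·0.9194 = 12.63 mg/L.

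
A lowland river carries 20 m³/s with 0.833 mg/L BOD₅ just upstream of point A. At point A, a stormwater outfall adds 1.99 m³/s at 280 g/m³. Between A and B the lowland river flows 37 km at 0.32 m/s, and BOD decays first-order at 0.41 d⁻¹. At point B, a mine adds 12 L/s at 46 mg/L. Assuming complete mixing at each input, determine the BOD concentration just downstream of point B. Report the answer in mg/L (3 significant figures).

15.1 mg/L

After input A: C = (20·0.833 + 1.99·280) / 21.99 = 26.1 mg/L.
Over the 37 km reach to input B (t = 1.156e+05 s = 1.338 d), decay gives C = 26.1·exp(−0.41·1.338) = 15.08 mg/L.
12 L/s = 0.012 m³/s.
After input B: C = (21.99·15.08 + 0.012·46) / 22 = 15.09 mg/L.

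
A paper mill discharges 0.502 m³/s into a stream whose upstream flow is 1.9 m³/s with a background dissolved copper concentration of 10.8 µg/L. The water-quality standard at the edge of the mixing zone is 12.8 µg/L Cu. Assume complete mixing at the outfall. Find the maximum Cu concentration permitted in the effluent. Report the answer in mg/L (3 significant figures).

0.0204 mg/L

10.8 µg/L = 0.0108 mg/L.
12.8 µg/L = 0.0128 mg/L.
Mass balance: 0.0128·2.402 = 0.502·Cₑ + 1.9·0.0108.
Cₑ = (0.03075 − 0.02052) / 0.502 = 0.02037 mg/L.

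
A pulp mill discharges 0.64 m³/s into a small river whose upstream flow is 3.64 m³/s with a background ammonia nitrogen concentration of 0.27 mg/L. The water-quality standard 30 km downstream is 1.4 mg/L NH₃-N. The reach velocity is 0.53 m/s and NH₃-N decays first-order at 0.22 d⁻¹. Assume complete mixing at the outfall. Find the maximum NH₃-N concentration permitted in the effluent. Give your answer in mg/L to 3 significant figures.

Travel time to the compliance point: t = 3e+04/0.53 = 5.66e+04 s = 0.6551 d; decay factor exp(−0.22·0.6551) = 0.8658.
So the concentration just after mixing may be at most 1.4/0.8658 = 1.617 mg/L.
Mass balance: 1.617·4.28 = 0.64·Cₑ + 3.64·0.27.
Cₑ = (6.921 − 0.9828) / 0.64 = 9.278 mg/L.

9.28 mg/L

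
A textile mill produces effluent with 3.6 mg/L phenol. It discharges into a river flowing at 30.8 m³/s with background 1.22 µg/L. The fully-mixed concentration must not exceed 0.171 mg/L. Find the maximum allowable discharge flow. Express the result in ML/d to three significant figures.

132 ML/d

1.22 µg/L = 0.00122 mg/L.
Mass balance at complete mixing: C_std·(Q_w + Q_r) = Q_w·C_e + Q_r·C_b.
Rearranging, Q_w = Q_r·(C_std − C_b)/(C_e − C_std) = 30.8·(0.171 − 0.00122) / (3.6 − 0.171) = 1.525 m³/s.
= 131.8 ML/d.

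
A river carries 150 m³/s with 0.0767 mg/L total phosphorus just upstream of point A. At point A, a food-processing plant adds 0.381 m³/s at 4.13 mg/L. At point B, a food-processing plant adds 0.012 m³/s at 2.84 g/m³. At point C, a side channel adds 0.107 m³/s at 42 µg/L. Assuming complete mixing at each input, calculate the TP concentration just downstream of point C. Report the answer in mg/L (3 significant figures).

0.0872 mg/L

After input A: C = (150·0.0767 + 0.381·4.13) / 150.4 = 0.08697 mg/L.
After input B: C = (150.4·0.08697 + 0.012·2.84) / 150.4 = 0.08719 mg/L.
42 µg/L = 0.042 mg/L.
After input C: C = (150.4·0.08719 + 0.107·0.042) / 150.5 = 0.08716 mg/L.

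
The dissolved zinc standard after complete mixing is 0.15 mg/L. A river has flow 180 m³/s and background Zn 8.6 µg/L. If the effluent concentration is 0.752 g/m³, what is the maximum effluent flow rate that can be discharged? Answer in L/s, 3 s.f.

8.6 µg/L = 0.0086 mg/L.
Mass balance at complete mixing: C_std·(Q_w + Q_r) = Q_w·C_e + Q_r·C_b.
Rearranging, Q_w = Q_r·(C_std − C_b)/(C_e − C_std) = 180·(0.15 − 0.0086) / (0.752 − 0.15) = 42.28 m³/s.
= 4.228e+04 L/s.

42300 L/s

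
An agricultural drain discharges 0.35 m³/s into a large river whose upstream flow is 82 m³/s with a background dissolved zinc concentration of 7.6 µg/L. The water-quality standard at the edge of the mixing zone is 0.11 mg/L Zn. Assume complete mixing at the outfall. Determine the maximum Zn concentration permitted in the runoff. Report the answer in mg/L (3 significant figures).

24.1 mg/L

7.6 µg/L = 0.0076 mg/L.
Mass balance: 0.11·82.35 = 0.35·Cₑ + 82·0.0076.
Cₑ = (9.058 − 0.6232) / 0.35 = 24.1 mg/L.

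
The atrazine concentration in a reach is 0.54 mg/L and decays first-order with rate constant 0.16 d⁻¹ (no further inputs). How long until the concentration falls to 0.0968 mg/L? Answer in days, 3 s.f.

10.7 d

t = ln(C₀/C)/k = ln(0.54/0.0968)/0.16 = 1.719/0.16 = 10.74 d.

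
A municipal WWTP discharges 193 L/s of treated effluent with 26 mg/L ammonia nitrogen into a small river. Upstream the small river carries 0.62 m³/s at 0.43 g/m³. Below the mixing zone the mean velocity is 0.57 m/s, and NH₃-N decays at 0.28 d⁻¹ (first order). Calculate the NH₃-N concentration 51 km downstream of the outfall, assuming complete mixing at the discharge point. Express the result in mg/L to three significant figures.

4.86 mg/L

193 L/s = 0.193 m³/s.
After complete mixing, C₀ = (0.193·26 + 0.62·0.43) / 0.813 = 6.5 mg/L.
Travel time t = 5.1e+04 m / 0.57 m/s = 8.947e+04 s = 1.036 d.
C = 6.5·exp(−0.28·1.036) = 6.5·0.7483 = 4.864 mg/L.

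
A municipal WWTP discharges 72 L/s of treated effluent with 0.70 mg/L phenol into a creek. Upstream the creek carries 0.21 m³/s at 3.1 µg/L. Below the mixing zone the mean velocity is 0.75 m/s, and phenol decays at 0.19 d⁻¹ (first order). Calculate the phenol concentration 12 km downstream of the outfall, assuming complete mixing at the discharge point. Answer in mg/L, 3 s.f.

0.175 mg/L

72 L/s = 0.072 m³/s.
3.1 µg/L = 0.0031 mg/L.
After complete mixing, C₀ = (0.072·0.7 + 0.21·0.0031) / 0.282 = 0.181 mg/L.
Travel time t = 1.2e+04 m / 0.75 m/s = 1.6e+04 s = 0.1852 d.
C = 0.181·exp(−0.19·0.1852) = 0.181·0.9654 = 0.1748 mg/L.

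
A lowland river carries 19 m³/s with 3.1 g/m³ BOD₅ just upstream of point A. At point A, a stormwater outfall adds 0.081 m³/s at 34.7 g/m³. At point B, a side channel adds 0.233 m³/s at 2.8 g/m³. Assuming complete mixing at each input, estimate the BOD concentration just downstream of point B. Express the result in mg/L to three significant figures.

After input A: C = (19·3.1 + 0.081·34.7) / 19.08 = 3.234 mg/L.
After input B: C = (19.08·3.234 + 0.233·2.8) / 19.31 = 3.229 mg/L.

3.23 mg/L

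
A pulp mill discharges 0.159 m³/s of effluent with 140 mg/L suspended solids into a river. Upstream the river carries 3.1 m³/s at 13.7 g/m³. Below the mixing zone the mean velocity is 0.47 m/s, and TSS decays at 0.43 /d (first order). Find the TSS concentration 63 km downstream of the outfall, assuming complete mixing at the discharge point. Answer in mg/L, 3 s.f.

10.2 mg/L

After complete mixing, C₀ = (0.159·140 + 3.1·13.7) / 3.259 = 19.86 mg/L.
Travel time t = 6.3e+04 m / 0.47 m/s = 1.34e+05 s = 1.551 d.
C = 19.86·exp(−0.43·1.551) = 19.86·0.5132 = 10.19 mg/L.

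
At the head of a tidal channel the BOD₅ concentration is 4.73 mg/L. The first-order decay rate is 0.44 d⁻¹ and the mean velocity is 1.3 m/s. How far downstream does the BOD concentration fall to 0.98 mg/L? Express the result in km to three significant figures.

402 km

From C = C₀·e^(−kt), t = ln(C₀/C)/k = ln(4.73/0.98)/0.44 = 1.574/0.44 = 3.578 d.
Distance = v·t = 1.3 m/s × 3.091e+05 s = 4.018e+05 m = 401.8 km.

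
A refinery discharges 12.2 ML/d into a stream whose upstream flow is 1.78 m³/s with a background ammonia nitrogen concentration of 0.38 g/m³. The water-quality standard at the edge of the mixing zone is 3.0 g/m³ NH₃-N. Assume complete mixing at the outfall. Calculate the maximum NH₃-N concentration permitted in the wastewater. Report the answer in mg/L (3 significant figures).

12.2 ML/d = 0.1412 m³/s.
Mass balance: 3·1.921 = 0.1412·Cₑ + 1.78·0.38.
Cₑ = (5.764 − 0.6764) / 0.1412 = 36.03 mg/L.

36.0 mg/L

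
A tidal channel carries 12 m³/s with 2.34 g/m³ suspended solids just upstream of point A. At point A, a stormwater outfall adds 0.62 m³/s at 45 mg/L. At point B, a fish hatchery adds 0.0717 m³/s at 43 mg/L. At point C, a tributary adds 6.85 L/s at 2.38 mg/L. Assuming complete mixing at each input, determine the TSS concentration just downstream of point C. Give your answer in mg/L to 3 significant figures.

4.65 mg/L

After input A: C = (12·2.34 + 0.62·45) / 12.62 = 4.436 mg/L.
After input B: C = (12.62·4.436 + 0.0717·43) / 12.69 = 4.654 mg/L.
6.85 L/s = 0.00685 m³/s.
After input C: C = (12.69·4.654 + 0.00685·2.38) / 12.7 = 4.652 mg/L.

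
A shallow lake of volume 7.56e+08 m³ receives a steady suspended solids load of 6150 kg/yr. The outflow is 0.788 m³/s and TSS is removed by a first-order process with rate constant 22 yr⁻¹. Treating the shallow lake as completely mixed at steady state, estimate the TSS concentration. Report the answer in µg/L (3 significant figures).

Outflow Q = 0.788 m³/s × 3.156e+07 s/yr = 2.487e+07 m³/yr.
Steady-state CSTR mass balance: W = Q·C + k·V·C, so C = W/(Q + kV).
Q + kV = 2.487e+07 + 22·7.56e+08 = 1.666e+10 m³/yr.
C = 6150/1.666e+10 = 3.692e-07 kg/m³ = 0.0003692 mg/L = 0.3692 µg/L.

0.369 µg/L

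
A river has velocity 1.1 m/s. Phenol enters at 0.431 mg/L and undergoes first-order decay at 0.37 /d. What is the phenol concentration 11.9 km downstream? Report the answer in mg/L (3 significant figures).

Travel time t = 11.9 km / 1.1 m/s = 1.19e+04/1.1 = 1.082e+04 s = 0.1252 d.
First-order decay: C = 0.431·exp(−0.37·0.1252) = 0.431·0.9547 = 0.4115 mg/L.

0.411 mg/L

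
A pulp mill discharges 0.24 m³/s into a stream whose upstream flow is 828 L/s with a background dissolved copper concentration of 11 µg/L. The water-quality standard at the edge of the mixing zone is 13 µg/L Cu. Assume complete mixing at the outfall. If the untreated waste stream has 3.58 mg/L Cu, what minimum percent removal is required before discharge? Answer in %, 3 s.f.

828 L/s = 0.828 m³/s.
11 µg/L = 0.011 mg/L.
13 µg/L = 0.013 mg/L.
Mass balance: 0.013·1.068 = 0.24·Cₑ + 0.828·0.011.
Cₑ = (0.01388 − 0.009108) / 0.24 = 0.0199 mg/L.
Required removal = 1 − 0.0199/3.58 = 99.44 %.

99.4 %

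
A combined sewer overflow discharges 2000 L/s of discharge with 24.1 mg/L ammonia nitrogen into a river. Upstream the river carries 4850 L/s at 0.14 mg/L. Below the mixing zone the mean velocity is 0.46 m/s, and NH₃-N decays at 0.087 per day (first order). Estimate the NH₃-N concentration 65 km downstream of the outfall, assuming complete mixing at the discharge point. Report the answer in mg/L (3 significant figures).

6.19 mg/L

2000 L/s = 2 m³/s.
4850 L/s = 4.85 m³/s.
After complete mixing, C₀ = (2·24.1 + 4.85·0.14) / 6.85 = 7.136 mg/L.
Travel time t = 6.5e+04 m / 0.46 m/s = 1.413e+05 s = 1.635 d.
C = 7.136·exp(−0.087·1.635) = 7.136·0.8674 = 6.189 mg/L.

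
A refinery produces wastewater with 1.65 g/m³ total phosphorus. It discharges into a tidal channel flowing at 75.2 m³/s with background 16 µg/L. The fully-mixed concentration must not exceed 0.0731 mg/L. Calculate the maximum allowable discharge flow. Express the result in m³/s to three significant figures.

2.72 m³/s

16 µg/L = 0.016 mg/L.
Mass balance at complete mixing: C_std·(Q_w + Q_r) = Q_w·C_e + Q_r·C_b.
Rearranging, Q_w = Q_r·(C_std − C_b)/(C_e − C_std) = 75.2·(0.0731 − 0.016) / (1.65 − 0.0731) = 2.723 m³/s.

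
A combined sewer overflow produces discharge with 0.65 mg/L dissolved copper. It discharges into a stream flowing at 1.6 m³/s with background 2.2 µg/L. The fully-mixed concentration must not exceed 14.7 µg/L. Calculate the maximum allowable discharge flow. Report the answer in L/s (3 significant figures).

31.5 L/s

2.2 µg/L = 0.0022 mg/L.
14.7 µg/L = 0.0147 mg/L.
Mass balance at complete mixing: C_std·(Q_w + Q_r) = Q_w·C_e + Q_r·C_b.
Rearranging, Q_w = Q_r·(C_std − C_b)/(C_e − C_std) = 1.6·(0.0147 − 0.0022) / (0.65 − 0.0147) = 0.03148 m³/s.
= 31.48 L/s.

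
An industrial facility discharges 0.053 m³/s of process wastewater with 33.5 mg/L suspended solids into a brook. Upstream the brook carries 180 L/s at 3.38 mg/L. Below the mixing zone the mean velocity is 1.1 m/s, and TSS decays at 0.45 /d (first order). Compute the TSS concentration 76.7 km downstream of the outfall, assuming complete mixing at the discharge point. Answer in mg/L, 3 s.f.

180 L/s = 0.18 m³/s.
After complete mixing, C₀ = (0.053·33.5 + 0.18·3.38) / 0.233 = 10.23 mg/L.
Travel time t = 7.67e+04 m / 1.1 m/s = 6.973e+04 s = 0.807 d.
C = 10.23·exp(−0.45·0.807) = 10.23·0.6955 = 7.116 mg/L.

7.12 mg/L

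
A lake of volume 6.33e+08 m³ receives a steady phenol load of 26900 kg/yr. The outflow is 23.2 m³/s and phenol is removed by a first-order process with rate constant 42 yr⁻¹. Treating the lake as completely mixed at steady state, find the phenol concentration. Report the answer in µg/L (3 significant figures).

Outflow Q = 23.2 m³/s × 3.156e+07 s/yr = 7.321e+08 m³/yr.
Steady-state CSTR mass balance: W = Q·C + k·V·C, so C = W/(Q + kV).
Q + kV = 7.321e+08 + 42·6.33e+08 = 2.732e+10 m³/yr.
C = 26900/2.732e+10 = 9.847e-07 kg/m³ = 0.0009847 mg/L = 0.9847 µg/L.

0.985 µg/L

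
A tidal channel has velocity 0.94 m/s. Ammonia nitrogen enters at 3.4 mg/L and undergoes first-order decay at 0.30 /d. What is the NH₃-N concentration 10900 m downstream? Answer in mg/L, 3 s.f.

Travel time t = 10900 m / 0.94 m/s = 1.09e+04/0.94 = 1.16e+04 s = 0.1342 d.
First-order decay: C = 3.4·exp(−0.30·0.1342) = 3.4·0.9605 = 3.266 mg/L.

3.27 mg/L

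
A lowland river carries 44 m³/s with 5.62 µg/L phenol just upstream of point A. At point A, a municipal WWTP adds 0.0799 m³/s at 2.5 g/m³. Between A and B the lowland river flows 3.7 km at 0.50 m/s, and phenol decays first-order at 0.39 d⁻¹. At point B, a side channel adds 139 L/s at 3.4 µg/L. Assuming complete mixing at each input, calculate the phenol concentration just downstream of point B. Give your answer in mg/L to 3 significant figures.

0.00979 mg/L

5.62 µg/L = 0.00562 mg/L.
After input A: C = (44·0.00562 + 0.0799·2.5) / 44.08 = 0.01014 mg/L.
Over the 3.7 km reach to input B (t = 7400 s = 0.08565 d), decay gives C = 0.01014·exp(−0.39·0.08565) = 0.009808 mg/L.
139 L/s = 0.139 m³/s.
3.4 µg/L = 0.0034 mg/L.
After input B: C = (44.08·0.009808 + 0.139·0.0034) / 44.22 = 0.009788 mg/L.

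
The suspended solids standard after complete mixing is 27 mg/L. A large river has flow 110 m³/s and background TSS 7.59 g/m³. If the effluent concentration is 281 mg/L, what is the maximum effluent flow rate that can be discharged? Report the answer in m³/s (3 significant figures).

8.41 m³/s

Mass balance at complete mixing: C_std·(Q_w + Q_r) = Q_w·C_e + Q_r·C_b.
Rearranging, Q_w = Q_r·(C_std − C_b)/(C_e − C_std) = 110·(27 − 7.59) / (281 − 27) = 8.406 m³/s.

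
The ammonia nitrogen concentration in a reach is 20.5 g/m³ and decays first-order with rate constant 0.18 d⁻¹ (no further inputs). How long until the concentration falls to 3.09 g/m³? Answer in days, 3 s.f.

10.5 d

t = ln(C₀/C)/k = ln(20.5/3.09)/0.18 = 1.892/0.18 = 10.51 d.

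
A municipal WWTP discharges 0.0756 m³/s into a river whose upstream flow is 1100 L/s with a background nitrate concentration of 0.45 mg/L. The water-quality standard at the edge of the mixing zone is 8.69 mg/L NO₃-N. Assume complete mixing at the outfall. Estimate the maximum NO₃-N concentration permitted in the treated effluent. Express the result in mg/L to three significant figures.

129 mg/L

1100 L/s = 1.1 m³/s.
Mass balance: 8.69·1.176 = 0.0756·Cₑ + 1.1·0.45.
Cₑ = (10.22 − 0.495) / 0.0756 = 128.6 mg/L.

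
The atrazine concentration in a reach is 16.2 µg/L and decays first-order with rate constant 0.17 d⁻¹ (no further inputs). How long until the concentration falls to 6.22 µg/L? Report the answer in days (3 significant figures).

5.63 d

t = ln(C₀/C)/k = ln(16.2/6.22)/0.17 = 0.9572/0.17 = 5.631 d.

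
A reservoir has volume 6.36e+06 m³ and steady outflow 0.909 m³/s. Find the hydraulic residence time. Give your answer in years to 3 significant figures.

Q = 0.909 m³/s × 3.156e+07 s/yr = 2.869e+07 m³/yr.
Hydraulic residence time τ = V/Q = 6.36e+06/2.869e+07 = 0.2217 yr.

0.222 yr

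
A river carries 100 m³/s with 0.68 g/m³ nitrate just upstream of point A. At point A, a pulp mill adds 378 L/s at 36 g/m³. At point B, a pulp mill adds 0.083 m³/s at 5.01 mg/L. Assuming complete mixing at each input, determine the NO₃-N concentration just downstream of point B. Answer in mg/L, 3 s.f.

378 L/s = 0.378 m³/s.
After input A: C = (100·0.68 + 0.378·36) / 100.4 = 0.813 mg/L.
After input B: C = (100.4·0.813 + 0.083·5.01) / 100.5 = 0.8165 mg/L.

0.816 mg/L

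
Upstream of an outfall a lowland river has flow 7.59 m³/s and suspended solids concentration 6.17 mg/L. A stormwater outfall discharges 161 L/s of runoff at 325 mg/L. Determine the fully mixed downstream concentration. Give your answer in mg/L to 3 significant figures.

161 L/s = 0.161 m³/s.
By mass balance at complete mixing, C = (0.161·325 + 7.59·6.17) / (0.161 + 7.59) = 99.16/7.751 = 12.79 mg/L.

12.8 mg/L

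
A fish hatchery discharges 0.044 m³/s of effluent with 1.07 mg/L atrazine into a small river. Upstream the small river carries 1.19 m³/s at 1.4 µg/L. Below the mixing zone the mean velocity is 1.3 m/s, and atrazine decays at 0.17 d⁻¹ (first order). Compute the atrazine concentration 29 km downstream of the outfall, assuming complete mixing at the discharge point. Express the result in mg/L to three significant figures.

0.0378 mg/L

1.4 µg/L = 0.0014 mg/L.
After complete mixing, C₀ = (0.044·1.07 + 1.19·0.0014) / 1.234 = 0.0395 mg/L.
Travel time t = 2.9e+04 m / 1.3 m/s = 2.231e+04 s = 0.2582 d.
C = 0.0395·exp(−0.17·0.2582) = 0.0395·0.9571 = 0.03781 mg/L.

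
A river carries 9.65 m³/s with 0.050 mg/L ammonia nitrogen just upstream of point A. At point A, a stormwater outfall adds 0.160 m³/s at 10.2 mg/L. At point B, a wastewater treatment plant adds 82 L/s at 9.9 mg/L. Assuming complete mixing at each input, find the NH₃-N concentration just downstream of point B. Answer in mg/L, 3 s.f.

After input A: C = (9.65·0.05 + 0.16·10.2) / 9.81 = 0.2155 mg/L.
82 L/s = 0.082 m³/s.
After input B: C = (9.81·0.2155 + 0.082·9.9) / 9.892 = 0.2958 mg/L.

0.296 mg/L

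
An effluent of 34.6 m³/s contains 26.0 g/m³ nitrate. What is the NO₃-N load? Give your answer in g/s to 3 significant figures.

Mass flux = Q·C = 34.6 m³/s × 26 g/m³ = 899.6 g/s.

900 g/s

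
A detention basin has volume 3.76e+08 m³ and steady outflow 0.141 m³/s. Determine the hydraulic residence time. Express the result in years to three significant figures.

84.5 yr

Q = 0.141 m³/s × 3.156e+07 s/yr = 4.45e+06 m³/yr.
Hydraulic residence time τ = V/Q = 3.76e+08/4.45e+06 = 84.5 yr.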